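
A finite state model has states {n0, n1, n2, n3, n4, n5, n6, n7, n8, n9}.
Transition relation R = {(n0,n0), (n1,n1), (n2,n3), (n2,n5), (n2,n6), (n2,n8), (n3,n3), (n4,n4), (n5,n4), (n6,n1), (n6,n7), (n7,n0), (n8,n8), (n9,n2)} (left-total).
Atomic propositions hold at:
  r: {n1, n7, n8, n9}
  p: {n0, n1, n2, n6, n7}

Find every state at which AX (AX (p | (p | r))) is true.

Sat(p | r) = {n0, n1, n2, n6, n7, n8, n9}
Sat(p | (p | r)) = {n0, n1, n2, n6, n7, n8, n9}
Sat(AX (p | (p | r))) = {s : every successor in {n0, n1, n2, n6, n7, n8, n9}} = {n0, n1, n6, n7, n8, n9}
Sat(AX (AX (p | (p | r)))) = {s : every successor in {n0, n1, n6, n7, n8, n9}} = {n0, n1, n6, n7, n8}

{n0, n1, n6, n7, n8}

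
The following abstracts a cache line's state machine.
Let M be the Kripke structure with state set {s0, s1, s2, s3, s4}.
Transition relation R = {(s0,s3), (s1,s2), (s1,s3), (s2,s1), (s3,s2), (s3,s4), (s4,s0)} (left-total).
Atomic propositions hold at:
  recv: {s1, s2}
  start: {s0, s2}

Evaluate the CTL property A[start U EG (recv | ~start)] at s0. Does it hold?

Yes

Sat(~start) = {s1, s3, s4}
Sat(recv | ~start) = {s1, s2, s3, s4}
EG (recv | ~start): greatest fixpoint, start Z0 = {s1, s2, s3, s4}, keep only states in Sat with some successor in Z. Z1 = {s1, s2, s3}; fixed.
Sat(EG (recv | ~start)) = {s1, s2, s3}
A[start U EG (recv | ~start)]: least fixpoint, start Z0 = Sat(EG (recv | ~start)) = {s1, s2, s3}, add states in Sat(start) with every successor in Z. Z1 = {s0, s1, s2, s3}; fixed.
Sat(A[start U EG (recv | ~start)]) = {s0, s1, s2, s3}
s0 ∈ Sat(A[start U EG (recv | ~start)]) = {s0, s1, s2, s3}, so the formula holds at s0.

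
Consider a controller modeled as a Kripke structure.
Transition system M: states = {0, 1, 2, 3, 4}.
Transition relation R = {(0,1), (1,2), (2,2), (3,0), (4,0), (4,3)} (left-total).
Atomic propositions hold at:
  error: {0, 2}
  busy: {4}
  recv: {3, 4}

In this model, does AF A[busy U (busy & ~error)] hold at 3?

No

Sat(~error) = {1, 3, 4}
Sat(busy & ~error) = {4}
A[busy U (busy & ~error)]: least fixpoint, start Z0 = Sat((busy & ~error)) = {4}, add states in Sat(busy) with every successor in Z. Already a fixed point.
Sat(A[busy U (busy & ~error)]) = {4}
AF A[busy U (busy & ~error)]: least fixpoint, start Z0 = {4}, add states with every successor in Z. Already a fixed point.
Sat(AF A[busy U (busy & ~error)]) = {4}
3 ∉ Sat(AF A[busy U (busy & ~error)]) = {4}, so the formula does not hold at 3.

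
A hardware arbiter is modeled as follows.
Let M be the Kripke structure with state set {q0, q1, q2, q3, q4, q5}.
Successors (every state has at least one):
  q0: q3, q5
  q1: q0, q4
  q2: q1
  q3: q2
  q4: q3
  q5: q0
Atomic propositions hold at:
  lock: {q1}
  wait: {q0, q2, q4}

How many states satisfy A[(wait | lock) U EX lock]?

Sat(wait | lock) = {q0, q1, q2, q4}
Sat(EX lock) = {s : some successor in {q1}} = {q2}
A[(wait | lock) U EX lock]: least fixpoint, start Z0 = Sat(EX lock) = {q2}, add states in Sat(wait | lock) with every successor in Z. Already a fixed point.
Sat(A[(wait | lock) U EX lock]) = {q2}
|Sat(A[(wait | lock) U EX lock])| = |{q2}| = 1.

1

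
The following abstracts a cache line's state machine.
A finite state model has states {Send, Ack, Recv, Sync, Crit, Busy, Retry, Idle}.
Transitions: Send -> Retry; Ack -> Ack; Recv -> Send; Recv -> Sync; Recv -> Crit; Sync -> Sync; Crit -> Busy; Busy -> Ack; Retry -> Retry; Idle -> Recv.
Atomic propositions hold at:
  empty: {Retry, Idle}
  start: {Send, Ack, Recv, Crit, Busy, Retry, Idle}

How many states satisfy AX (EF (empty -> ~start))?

6

Sat(~start) = {Sync}
Sat(empty -> ~start) = {Send, Ack, Recv, Sync, Crit, Busy}
EF (empty -> ~start): least fixpoint, start Z0 = {Send, Ack, Recv, Sync, Crit, Busy}, add states with some successor in Z. Z1 = {Send, Ack, Recv, Sync, Crit, Busy, Idle}; fixed.
Sat(EF (empty -> ~start)) = {Send, Ack, Recv, Sync, Crit, Busy, Idle}
Sat(AX (EF (empty -> ~start))) = {s : every successor in {Send, Ack, Recv, Sync, Crit, Busy, Idle}} = {Ack, Recv, Sync, Crit, Busy, Idle}
|Sat(AX (EF (empty -> ~start)))| = |{Ack, Recv, Sync, Crit, Busy, Idle}| = 6.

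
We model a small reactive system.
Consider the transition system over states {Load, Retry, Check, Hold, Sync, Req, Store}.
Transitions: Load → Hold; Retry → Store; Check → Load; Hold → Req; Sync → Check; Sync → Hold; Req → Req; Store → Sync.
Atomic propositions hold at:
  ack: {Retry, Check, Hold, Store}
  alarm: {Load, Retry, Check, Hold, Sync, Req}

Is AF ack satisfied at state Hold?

Yes

AF ack: least fixpoint, start Z0 = {Retry, Check, Hold, Store}, add states with every successor in Z. Z1 = {Load, Retry, Check, Hold, Sync, Store}; fixed.
Sat(AF ack) = {Load, Retry, Check, Hold, Sync, Store}
Hold ∈ Sat(AF ack) = {Load, Retry, Check, Hold, Sync, Store}, so the formula holds at Hold.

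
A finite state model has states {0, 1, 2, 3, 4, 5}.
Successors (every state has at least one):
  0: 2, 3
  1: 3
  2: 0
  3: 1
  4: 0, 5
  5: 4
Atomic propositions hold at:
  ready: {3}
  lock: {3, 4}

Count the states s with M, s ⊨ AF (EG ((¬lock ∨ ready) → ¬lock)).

Sat(¬lock) = {0, 1, 2, 5}
Sat(¬lock ∨ ready) = {0, 1, 2, 3, 5}
Sat((¬lock ∨ ready) → ¬lock) = {0, 1, 2, 4, 5}
EG ((¬lock ∨ ready) → ¬lock): greatest fixpoint, start Z0 = {0, 1, 2, 4, 5}, keep only states in Sat with some successor in Z. Z1 = {0, 2, 4, 5}; fixed.
Sat(EG ((¬lock ∨ ready) → ¬lock)) = {0, 2, 4, 5}
AF (EG ((¬lock ∨ ready) → ¬lock)): least fixpoint, start Z0 = {0, 2, 4, 5}, add states with every successor in Z. Already a fixed point.
Sat(AF (EG ((¬lock ∨ ready) → ¬lock))) = {0, 2, 4, 5}
|Sat(AF (EG ((¬lock ∨ ready) → ¬lock)))| = |{0, 2, 4, 5}| = 4.

4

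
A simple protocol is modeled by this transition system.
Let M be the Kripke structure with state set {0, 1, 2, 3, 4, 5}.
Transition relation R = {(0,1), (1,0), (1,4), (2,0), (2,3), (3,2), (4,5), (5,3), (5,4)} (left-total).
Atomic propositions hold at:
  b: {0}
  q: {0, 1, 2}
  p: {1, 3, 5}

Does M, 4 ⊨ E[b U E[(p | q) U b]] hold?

No

Sat(p | q) = {0, 1, 2, 3, 5}
E[(p | q) U b]: least fixpoint, start Z0 = Sat(b) = {0}, add states in Sat(p | q) with some successor in Z. Z1 = {0, 1, 2}; Z2 = {0, 1, 2, 3}; Z3 = {0, 1, 2, 3, 5}; fixed.
Sat(E[(p | q) U b]) = {0, 1, 2, 3, 5}
E[b U E[(p | q) U b]]: least fixpoint, start Z0 = Sat(E[(p | q) U b]) = {0, 1, 2, 3, 5}, add states in Sat(b) with some successor in Z. Already a fixed point.
Sat(E[b U E[(p | q) U b]]) = {0, 1, 2, 3, 5}
4 ∉ Sat(E[b U E[(p | q) U b]]) = {0, 1, 2, 3, 5}, so the formula does not hold at 4.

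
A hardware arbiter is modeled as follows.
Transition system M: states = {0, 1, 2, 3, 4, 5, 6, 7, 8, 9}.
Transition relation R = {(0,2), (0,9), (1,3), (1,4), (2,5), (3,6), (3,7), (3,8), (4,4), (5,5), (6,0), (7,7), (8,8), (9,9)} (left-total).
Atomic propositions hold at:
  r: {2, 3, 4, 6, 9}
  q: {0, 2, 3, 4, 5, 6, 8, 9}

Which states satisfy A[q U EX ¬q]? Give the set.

Sat(¬q) = {1, 7}
Sat(EX ¬q) = {s : some successor in {1, 7}} = {3, 7}
A[q U EX ¬q]: least fixpoint, start Z0 = Sat(EX ¬q) = {3, 7}, add states in Sat(q) with every successor in Z. Already a fixed point.
Sat(A[q U EX ¬q]) = {3, 7}

{3, 7}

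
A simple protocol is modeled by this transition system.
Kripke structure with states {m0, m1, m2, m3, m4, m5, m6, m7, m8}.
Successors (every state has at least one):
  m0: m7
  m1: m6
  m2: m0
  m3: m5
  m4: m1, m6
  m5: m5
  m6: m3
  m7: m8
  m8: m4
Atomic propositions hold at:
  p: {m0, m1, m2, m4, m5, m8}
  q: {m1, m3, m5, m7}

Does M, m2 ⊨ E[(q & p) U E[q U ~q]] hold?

Yes

Sat(q & p) = {m1, m5}
Sat(~q) = {m0, m2, m4, m6, m8}
E[q U ~q]: least fixpoint, start Z0 = Sat(~q) = {m0, m2, m4, m6, m8}, add states in Sat(q) with some successor in Z. Z1 = {m0, m1, m2, m4, m6, m7, m8}; fixed.
Sat(E[q U ~q]) = {m0, m1, m2, m4, m6, m7, m8}
E[(q & p) U E[q U ~q]]: least fixpoint, start Z0 = Sat(E[q U ~q]) = {m0, m1, m2, m4, m6, m7, m8}, add states in Sat(q & p) with some successor in Z. Already a fixed point.
Sat(E[(q & p) U E[q U ~q]]) = {m0, m1, m2, m4, m6, m7, m8}
m2 ∈ Sat(E[(q & p) U E[q U ~q]]) = {m0, m1, m2, m4, m6, m7, m8}, so the formula holds at m2.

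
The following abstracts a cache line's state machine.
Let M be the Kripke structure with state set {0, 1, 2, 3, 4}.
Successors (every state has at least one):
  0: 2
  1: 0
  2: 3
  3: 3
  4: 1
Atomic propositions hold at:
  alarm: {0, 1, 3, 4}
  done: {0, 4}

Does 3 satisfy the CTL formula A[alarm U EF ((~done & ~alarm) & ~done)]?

No

Sat(~done) = {1, 2, 3}
Sat(~alarm) = {2}
Sat(~done & ~alarm) = {2}
Sat((~done & ~alarm) & ~done) = {2}
EF ((~done & ~alarm) & ~done): least fixpoint, start Z0 = {2}, add states with some successor in Z. Z1 = {0, 2}; Z2 = {0, 1, 2}; Z3 = {0, 1, 2, 4}; fixed.
Sat(EF ((~done & ~alarm) & ~done)) = {0, 1, 2, 4}
A[alarm U EF ((~done & ~alarm) & ~done)]: least fixpoint, start Z0 = Sat(EF ((~done & ~alarm) & ~done)) = {0, 1, 2, 4}, add states in Sat(alarm) with every successor in Z. Already a fixed point.
Sat(A[alarm U EF ((~done & ~alarm) & ~done)]) = {0, 1, 2, 4}
3 ∉ Sat(A[alarm U EF ((~done & ~alarm) & ~done)]) = {0, 1, 2, 4}, so the formula does not hold at 3.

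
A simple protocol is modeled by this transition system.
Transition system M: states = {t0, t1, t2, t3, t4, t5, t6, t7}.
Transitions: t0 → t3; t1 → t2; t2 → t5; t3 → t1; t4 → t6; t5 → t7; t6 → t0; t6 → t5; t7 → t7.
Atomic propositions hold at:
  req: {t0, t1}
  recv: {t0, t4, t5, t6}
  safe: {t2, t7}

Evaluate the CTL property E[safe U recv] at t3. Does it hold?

No

E[safe U recv]: least fixpoint, start Z0 = Sat(recv) = {t0, t4, t5, t6}, add states in Sat(safe) with some successor in Z. Z1 = {t0, t2, t4, t5, t6}; fixed.
Sat(E[safe U recv]) = {t0, t2, t4, t5, t6}
t3 ∉ Sat(E[safe U recv]) = {t0, t2, t4, t5, t6}, so the formula does not hold at t3.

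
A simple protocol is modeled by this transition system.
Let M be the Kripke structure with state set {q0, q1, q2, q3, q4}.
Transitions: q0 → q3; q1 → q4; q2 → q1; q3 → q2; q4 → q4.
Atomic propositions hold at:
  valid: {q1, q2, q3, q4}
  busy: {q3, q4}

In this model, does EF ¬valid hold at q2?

Sat(¬valid) = {q0}
EF ¬valid: least fixpoint, start Z0 = {q0}, add states with some successor in Z. Already a fixed point.
Sat(EF ¬valid) = {q0}
q2 ∉ Sat(EF ¬valid) = {q0}, so the formula does not hold at q2.

No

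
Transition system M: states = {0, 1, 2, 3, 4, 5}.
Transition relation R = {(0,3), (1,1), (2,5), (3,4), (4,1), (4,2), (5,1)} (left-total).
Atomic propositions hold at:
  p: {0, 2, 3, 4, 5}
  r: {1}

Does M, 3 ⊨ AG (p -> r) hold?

No

Sat(p -> r) = {1}
AG (p -> r): greatest fixpoint, start Z0 = {1}, keep only states in Sat with every successor in Z. Already a fixed point.
Sat(AG (p -> r)) = {1}
3 ∉ Sat(AG (p -> r)) = {1}, so the formula does not hold at 3.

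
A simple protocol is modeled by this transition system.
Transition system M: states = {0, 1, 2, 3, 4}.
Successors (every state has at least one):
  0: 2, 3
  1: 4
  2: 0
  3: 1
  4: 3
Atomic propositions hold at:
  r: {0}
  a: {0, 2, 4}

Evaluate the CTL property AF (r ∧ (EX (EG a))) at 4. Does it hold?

No

EG a: greatest fixpoint, start Z0 = {0, 2, 4}, keep only states in Sat with some successor in Z. Z1 = {0, 2}; fixed.
Sat(EG a) = {0, 2}
Sat(EX (EG a)) = {s : some successor in {0, 2}} = {0, 2}
Sat(r ∧ (EX (EG a))) = {0}
AF (r ∧ (EX (EG a))): least fixpoint, start Z0 = {0}, add states with every successor in Z. Z1 = {0, 2}; fixed.
Sat(AF (r ∧ (EX (EG a)))) = {0, 2}
4 ∉ Sat(AF (r ∧ (EX (EG a)))) = {0, 2}, so the formula does not hold at 4.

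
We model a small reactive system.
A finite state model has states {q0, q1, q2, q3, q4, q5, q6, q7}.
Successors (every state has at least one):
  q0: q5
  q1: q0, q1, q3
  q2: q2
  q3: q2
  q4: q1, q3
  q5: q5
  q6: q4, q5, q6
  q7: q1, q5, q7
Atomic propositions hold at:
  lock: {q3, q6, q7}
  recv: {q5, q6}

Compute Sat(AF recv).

AF recv: least fixpoint, start Z0 = {q5, q6}, add states with every successor in Z. Z1 = {q0, q5, q6}; fixed.
Sat(AF recv) = {q0, q5, q6}

{q0, q5, q6}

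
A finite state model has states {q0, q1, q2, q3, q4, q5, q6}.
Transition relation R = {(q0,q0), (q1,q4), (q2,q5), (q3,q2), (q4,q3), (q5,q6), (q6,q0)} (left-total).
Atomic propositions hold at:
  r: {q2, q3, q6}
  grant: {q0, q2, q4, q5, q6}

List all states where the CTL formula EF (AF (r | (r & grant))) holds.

{q1, q2, q3, q4, q5, q6}

Sat(r & grant) = {q2, q6}
Sat(r | (r & grant)) = {q2, q3, q6}
AF (r | (r & grant)): least fixpoint, start Z0 = {q2, q3, q6}, add states with every successor in Z. Z1 = {q2, q3, q4, q5, q6}; Z2 = {q1, q2, q3, q4, q5, q6}; fixed.
Sat(AF (r | (r & grant))) = {q1, q2, q3, q4, q5, q6}
EF (AF (r | (r & grant))): least fixpoint, start Z0 = {q1, q2, q3, q4, q5, q6}, add states with some successor in Z. Already a fixed point.
Sat(EF (AF (r | (r & grant)))) = {q1, q2, q3, q4, q5, q6}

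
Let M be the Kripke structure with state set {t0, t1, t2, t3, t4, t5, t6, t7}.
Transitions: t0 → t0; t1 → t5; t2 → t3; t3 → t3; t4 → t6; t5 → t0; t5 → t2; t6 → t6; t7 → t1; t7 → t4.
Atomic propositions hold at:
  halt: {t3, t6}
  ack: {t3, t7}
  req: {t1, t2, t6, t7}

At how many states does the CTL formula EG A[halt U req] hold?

1

A[halt U req]: least fixpoint, start Z0 = Sat(req) = {t1, t2, t6, t7}, add states in Sat(halt) with every successor in Z. Already a fixed point.
Sat(A[halt U req]) = {t1, t2, t6, t7}
EG A[halt U req]: greatest fixpoint, start Z0 = {t1, t2, t6, t7}, keep only states in Sat with some successor in Z. Z1 = {t6, t7}; Z2 = {t6}; fixed.
Sat(EG A[halt U req]) = {t6}
|Sat(EG A[halt U req])| = |{t6}| = 1.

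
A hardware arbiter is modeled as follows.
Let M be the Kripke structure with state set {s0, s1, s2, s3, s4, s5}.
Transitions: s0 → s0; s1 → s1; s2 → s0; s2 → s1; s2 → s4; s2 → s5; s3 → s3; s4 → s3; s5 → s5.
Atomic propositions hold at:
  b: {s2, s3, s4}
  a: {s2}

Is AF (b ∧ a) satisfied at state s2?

Yes

Sat(b ∧ a) = {s2}
AF (b ∧ a): least fixpoint, start Z0 = {s2}, add states with every successor in Z. Already a fixed point.
Sat(AF (b ∧ a)) = {s2}
s2 ∈ Sat(AF (b ∧ a)) = {s2}, so the formula holds at s2.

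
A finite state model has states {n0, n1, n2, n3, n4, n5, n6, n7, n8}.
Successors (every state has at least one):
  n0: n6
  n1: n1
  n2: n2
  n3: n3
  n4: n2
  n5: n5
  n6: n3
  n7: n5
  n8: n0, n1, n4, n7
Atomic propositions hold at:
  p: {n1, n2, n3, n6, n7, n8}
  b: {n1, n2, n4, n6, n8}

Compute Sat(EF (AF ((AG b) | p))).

AG b: greatest fixpoint, start Z0 = {n1, n2, n4, n6, n8}, keep only states in Sat with every successor in Z. Z1 = {n1, n2, n4}; fixed.
Sat(AG b) = {n1, n2, n4}
Sat((AG b) | p) = {n1, n2, n3, n4, n6, n7, n8}
AF ((AG b) | p): least fixpoint, start Z0 = {n1, n2, n3, n4, n6, n7, n8}, add states with every successor in Z. Z1 = {n0, n1, n2, n3, n4, n6, n7, n8}; fixed.
Sat(AF ((AG b) | p)) = {n0, n1, n2, n3, n4, n6, n7, n8}
EF (AF ((AG b) | p)): least fixpoint, start Z0 = {n0, n1, n2, n3, n4, n6, n7, n8}, add states with some successor in Z. Already a fixed point.
Sat(EF (AF ((AG b) | p))) = {n0, n1, n2, n3, n4, n6, n7, n8}

{n0, n1, n2, n3, n4, n6, n7, n8}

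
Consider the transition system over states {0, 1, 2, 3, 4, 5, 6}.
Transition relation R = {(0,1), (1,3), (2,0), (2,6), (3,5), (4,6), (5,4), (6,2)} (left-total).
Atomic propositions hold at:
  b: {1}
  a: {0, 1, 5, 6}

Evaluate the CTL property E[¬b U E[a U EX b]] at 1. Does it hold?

No

Sat(¬b) = {0, 2, 3, 4, 5, 6}
Sat(EX b) = {s : some successor in {1}} = {0}
E[a U EX b]: least fixpoint, start Z0 = Sat(EX b) = {0}, add states in Sat(a) with some successor in Z. Already a fixed point.
Sat(E[a U EX b]) = {0}
E[¬b U E[a U EX b]]: least fixpoint, start Z0 = Sat(E[a U EX b]) = {0}, add states in Sat(¬b) with some successor in Z. Z1 = {0, 2}; Z2 = {0, 2, 6}; Z3 = {0, 2, 4, 6}; Z4 = {0, 2, 4, 5, 6}; Z5 = {0, 2, 3, 4, 5, 6}; fixed.
Sat(E[¬b U E[a U EX b]]) = {0, 2, 3, 4, 5, 6}
1 ∉ Sat(E[¬b U E[a U EX b]]) = {0, 2, 3, 4, 5, 6}, so the formula does not hold at 1.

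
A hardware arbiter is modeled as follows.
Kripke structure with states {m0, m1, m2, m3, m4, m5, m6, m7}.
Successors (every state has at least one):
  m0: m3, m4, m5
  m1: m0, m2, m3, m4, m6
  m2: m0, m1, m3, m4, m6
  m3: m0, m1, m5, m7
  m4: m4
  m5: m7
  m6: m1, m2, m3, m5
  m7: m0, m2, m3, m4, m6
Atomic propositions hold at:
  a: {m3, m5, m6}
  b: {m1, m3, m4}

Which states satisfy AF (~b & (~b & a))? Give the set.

{m5, m6}

Sat(~b) = {m0, m2, m5, m6, m7}
Sat(~b & a) = {m5, m6}
Sat(~b & (~b & a)) = {m5, m6}
AF (~b & (~b & a)): least fixpoint, start Z0 = {m5, m6}, add states with every successor in Z. Already a fixed point.
Sat(AF (~b & (~b & a))) = {m5, m6}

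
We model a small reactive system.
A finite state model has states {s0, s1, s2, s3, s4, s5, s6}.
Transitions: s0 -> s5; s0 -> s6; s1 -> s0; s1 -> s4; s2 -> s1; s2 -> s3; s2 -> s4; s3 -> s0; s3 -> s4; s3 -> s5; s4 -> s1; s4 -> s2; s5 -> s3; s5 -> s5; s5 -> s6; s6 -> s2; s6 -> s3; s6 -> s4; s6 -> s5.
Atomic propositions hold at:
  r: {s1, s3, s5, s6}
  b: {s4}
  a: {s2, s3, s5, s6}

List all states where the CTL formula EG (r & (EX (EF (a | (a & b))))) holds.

Sat(a & b) = ∅
Sat(a | (a & b)) = {s2, s3, s5, s6}
EF (a | (a & b)): least fixpoint, start Z0 = {s2, s3, s5, s6}, add states with some successor in Z. Z1 = {s0, s2, s3, s4, s5, s6}; Z2 = {s0, s1, s2, s3, s4, s5, s6}; fixed.
Sat(EF (a | (a & b))) = {s0, s1, s2, s3, s4, s5, s6}
Sat(EX (EF (a | (a & b)))) = {s : some successor in {s0, s1, s2, s3, s4, s5, s6}} = {s0, s1, s2, s3, s4, s5, s6}
Sat(r & (EX (EF (a | (a & b))))) = {s1, s3, s5, s6}
EG (r & (EX (EF (a | (a & b))))): greatest fixpoint, start Z0 = {s1, s3, s5, s6}, keep only states in Sat with some successor in Z. Z1 = {s3, s5, s6}; fixed.
Sat(EG (r & (EX (EF (a | (a & b)))))) = {s3, s5, s6}

{s3, s5, s6}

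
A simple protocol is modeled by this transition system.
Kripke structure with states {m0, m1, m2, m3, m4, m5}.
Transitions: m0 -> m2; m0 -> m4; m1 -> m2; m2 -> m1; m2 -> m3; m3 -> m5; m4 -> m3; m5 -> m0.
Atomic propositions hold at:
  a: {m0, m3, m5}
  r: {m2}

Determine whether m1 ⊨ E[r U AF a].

AF a: least fixpoint, start Z0 = {m0, m3, m5}, add states with every successor in Z. Z1 = {m0, m3, m4, m5}; fixed.
Sat(AF a) = {m0, m3, m4, m5}
E[r U AF a]: least fixpoint, start Z0 = Sat(AF a) = {m0, m3, m4, m5}, add states in Sat(r) with some successor in Z. Z1 = {m0, m2, m3, m4, m5}; fixed.
Sat(E[r U AF a]) = {m0, m2, m3, m4, m5}
m1 ∉ Sat(E[r U AF a]) = {m0, m2, m3, m4, m5}, so the formula does not hold at m1.

No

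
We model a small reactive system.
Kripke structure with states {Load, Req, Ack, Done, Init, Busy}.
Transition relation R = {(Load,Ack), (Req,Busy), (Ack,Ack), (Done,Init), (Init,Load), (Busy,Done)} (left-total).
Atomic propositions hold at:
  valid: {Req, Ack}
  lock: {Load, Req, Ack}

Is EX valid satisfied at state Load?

Yes

Sat(EX valid) = {s : some successor in {Req, Ack}} = {Load, Ack}
Load ∈ Sat(EX valid) = {Load, Ack}, so the formula holds at Load.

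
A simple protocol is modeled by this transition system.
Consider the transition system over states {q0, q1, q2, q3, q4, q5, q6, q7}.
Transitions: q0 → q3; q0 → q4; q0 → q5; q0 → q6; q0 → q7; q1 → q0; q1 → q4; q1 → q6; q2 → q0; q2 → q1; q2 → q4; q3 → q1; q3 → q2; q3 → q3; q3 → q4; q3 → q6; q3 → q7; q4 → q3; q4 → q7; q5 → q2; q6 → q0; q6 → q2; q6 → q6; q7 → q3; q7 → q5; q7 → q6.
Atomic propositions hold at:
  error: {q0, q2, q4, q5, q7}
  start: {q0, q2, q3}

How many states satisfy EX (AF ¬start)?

7

Sat(¬start) = {q1, q4, q5, q6, q7}
AF ¬start: least fixpoint, start Z0 = {q1, q4, q5, q6, q7}, add states with every successor in Z. Already a fixed point.
Sat(AF ¬start) = {q1, q4, q5, q6, q7}
Sat(EX (AF ¬start)) = {s : some successor in {q1, q4, q5, q6, q7}} = {q0, q1, q2, q3, q4, q6, q7}
|Sat(EX (AF ¬start))| = |{q0, q1, q2, q3, q4, q6, q7}| = 7.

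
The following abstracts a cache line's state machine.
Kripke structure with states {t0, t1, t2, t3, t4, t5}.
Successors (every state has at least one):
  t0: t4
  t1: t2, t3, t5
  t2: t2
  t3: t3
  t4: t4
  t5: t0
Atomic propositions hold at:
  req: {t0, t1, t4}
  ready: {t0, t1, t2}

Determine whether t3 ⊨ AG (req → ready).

Yes

Sat(req → ready) = {t0, t1, t2, t3, t5}
AG (req → ready): greatest fixpoint, start Z0 = {t0, t1, t2, t3, t5}, keep only states in Sat with every successor in Z. Z1 = {t1, t2, t3, t5}; Z2 = {t1, t2, t3}; Z3 = {t2, t3}; fixed.
Sat(AG (req → ready)) = {t2, t3}
t3 ∈ Sat(AG (req → ready)) = {t2, t3}, so the formula holds at t3.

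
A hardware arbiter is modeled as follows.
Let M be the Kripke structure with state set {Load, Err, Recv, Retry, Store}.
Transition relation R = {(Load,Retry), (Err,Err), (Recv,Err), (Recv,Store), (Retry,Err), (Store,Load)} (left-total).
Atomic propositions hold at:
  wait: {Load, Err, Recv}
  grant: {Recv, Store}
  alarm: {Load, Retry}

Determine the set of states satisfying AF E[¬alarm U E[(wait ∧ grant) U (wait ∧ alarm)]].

Sat(¬alarm) = {Err, Recv, Store}
Sat(wait ∧ grant) = {Recv}
Sat(wait ∧ alarm) = {Load}
E[(wait ∧ grant) U (wait ∧ alarm)]: least fixpoint, start Z0 = Sat((wait ∧ alarm)) = {Load}, add states in Sat(wait ∧ grant) with some successor in Z. Already a fixed point.
Sat(E[(wait ∧ grant) U (wait ∧ alarm)]) = {Load}
E[¬alarm U E[(wait ∧ grant) U (wait ∧ alarm)]]: least fixpoint, start Z0 = Sat(E[(wait ∧ grant) U (wait ∧ alarm)]) = {Load}, add states in Sat(¬alarm) with some successor in Z. Z1 = {Load, Store}; Z2 = {Load, Recv, Store}; fixed.
Sat(E[¬alarm U E[(wait ∧ grant) U (wait ∧ alarm)]]) = {Load, Recv, Store}
AF E[¬alarm U E[(wait ∧ grant) U (wait ∧ alarm)]]: least fixpoint, start Z0 = {Load, Recv, Store}, add states with every successor in Z. Already a fixed point.
Sat(AF E[¬alarm U E[(wait ∧ grant) U (wait ∧ alarm)]]) = {Load, Recv, Store}

{Load, Recv, Store}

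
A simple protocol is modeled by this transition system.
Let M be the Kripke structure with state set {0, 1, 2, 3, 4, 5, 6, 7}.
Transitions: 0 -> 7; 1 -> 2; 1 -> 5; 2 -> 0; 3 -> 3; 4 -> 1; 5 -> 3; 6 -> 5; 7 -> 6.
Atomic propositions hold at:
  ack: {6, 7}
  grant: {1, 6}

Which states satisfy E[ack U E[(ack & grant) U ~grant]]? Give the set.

{0, 2, 3, 4, 5, 6, 7}

Sat(ack & grant) = {6}
Sat(~grant) = {0, 2, 3, 4, 5, 7}
E[(ack & grant) U ~grant]: least fixpoint, start Z0 = Sat(~grant) = {0, 2, 3, 4, 5, 7}, add states in Sat(ack & grant) with some successor in Z. Z1 = {0, 2, 3, 4, 5, 6, 7}; fixed.
Sat(E[(ack & grant) U ~grant]) = {0, 2, 3, 4, 5, 6, 7}
E[ack U E[(ack & grant) U ~grant]]: least fixpoint, start Z0 = Sat(E[(ack & grant) U ~grant]) = {0, 2, 3, 4, 5, 6, 7}, add states in Sat(ack) with some successor in Z. Already a fixed point.
Sat(E[ack U E[(ack & grant) U ~grant]]) = {0, 2, 3, 4, 5, 6, 7}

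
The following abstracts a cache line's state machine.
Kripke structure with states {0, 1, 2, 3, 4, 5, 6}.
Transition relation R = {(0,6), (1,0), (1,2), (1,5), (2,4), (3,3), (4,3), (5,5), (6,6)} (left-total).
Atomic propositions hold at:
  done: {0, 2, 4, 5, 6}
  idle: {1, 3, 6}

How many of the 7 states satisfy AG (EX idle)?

Sat(EX idle) = {s : some successor in {1, 3, 6}} = {0, 3, 4, 6}
AG (EX idle): greatest fixpoint, start Z0 = {0, 3, 4, 6}, keep only states in Sat with every successor in Z. Already a fixed point.
Sat(AG (EX idle)) = {0, 3, 4, 6}
|Sat(AG (EX idle))| = |{0, 3, 4, 6}| = 4.

4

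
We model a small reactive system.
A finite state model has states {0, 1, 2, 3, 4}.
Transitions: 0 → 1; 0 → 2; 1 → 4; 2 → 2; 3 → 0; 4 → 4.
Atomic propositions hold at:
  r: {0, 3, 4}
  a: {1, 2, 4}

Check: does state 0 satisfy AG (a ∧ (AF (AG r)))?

No

AG r: greatest fixpoint, start Z0 = {0, 3, 4}, keep only states in Sat with every successor in Z. Z1 = {3, 4}; Z2 = {4}; fixed.
Sat(AG r) = {4}
AF (AG r): least fixpoint, start Z0 = {4}, add states with every successor in Z. Z1 = {1, 4}; fixed.
Sat(AF (AG r)) = {1, 4}
Sat(a ∧ (AF (AG r))) = {1, 4}
AG (a ∧ (AF (AG r))): greatest fixpoint, start Z0 = {1, 4}, keep only states in Sat with every successor in Z. Already a fixed point.
Sat(AG (a ∧ (AF (AG r)))) = {1, 4}
0 ∉ Sat(AG (a ∧ (AF (AG r)))) = {1, 4}, so the formula does not hold at 0.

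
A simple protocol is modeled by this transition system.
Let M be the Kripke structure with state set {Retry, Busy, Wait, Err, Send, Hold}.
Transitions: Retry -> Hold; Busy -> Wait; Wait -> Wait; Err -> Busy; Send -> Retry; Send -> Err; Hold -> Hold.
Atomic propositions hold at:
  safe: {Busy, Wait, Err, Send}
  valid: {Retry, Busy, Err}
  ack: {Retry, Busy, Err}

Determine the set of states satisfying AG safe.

AG safe: greatest fixpoint, start Z0 = {Busy, Wait, Err, Send}, keep only states in Sat with every successor in Z. Z1 = {Busy, Wait, Err}; fixed.
Sat(AG safe) = {Busy, Wait, Err}

{Busy, Wait, Err}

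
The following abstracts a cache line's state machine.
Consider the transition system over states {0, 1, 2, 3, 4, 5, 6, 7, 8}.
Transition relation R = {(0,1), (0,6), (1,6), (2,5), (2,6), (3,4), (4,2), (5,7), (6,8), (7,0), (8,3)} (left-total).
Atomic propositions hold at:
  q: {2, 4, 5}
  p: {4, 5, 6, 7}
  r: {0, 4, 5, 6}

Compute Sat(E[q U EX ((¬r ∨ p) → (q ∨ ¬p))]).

Sat(¬r) = {1, 2, 3, 7, 8}
Sat(¬r ∨ p) = {1, 2, 3, 4, 5, 6, 7, 8}
Sat(¬p) = {0, 1, 2, 3, 8}
Sat(q ∨ ¬p) = {0, 1, 2, 3, 4, 5, 8}
Sat((¬r ∨ p) → (q ∨ ¬p)) = {0, 1, 2, 3, 4, 5, 8}
Sat(EX ((¬r ∨ p) → (q ∨ ¬p))) = {s : some successor in {0, 1, 2, 3, 4, 5, 8}} = {0, 2, 3, 4, 6, 7, 8}
E[q U EX ((¬r ∨ p) → (q ∨ ¬p))]: least fixpoint, start Z0 = Sat(EX ((¬r ∨ p) → (q ∨ ¬p))) = {0, 2, 3, 4, 6, 7, 8}, add states in Sat(q) with some successor in Z. Z1 = {0, 2, 3, 4, 5, 6, 7, 8}; fixed.
Sat(E[q U EX ((¬r ∨ p) → (q ∨ ¬p))]) = {0, 2, 3, 4, 5, 6, 7, 8}

{0, 2, 3, 4, 5, 6, 7, 8}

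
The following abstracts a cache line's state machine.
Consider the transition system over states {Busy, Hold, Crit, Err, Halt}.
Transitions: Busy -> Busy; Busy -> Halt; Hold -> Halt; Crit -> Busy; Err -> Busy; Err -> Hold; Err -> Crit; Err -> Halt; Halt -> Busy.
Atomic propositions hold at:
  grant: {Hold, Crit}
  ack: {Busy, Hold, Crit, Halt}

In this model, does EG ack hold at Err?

EG ack: greatest fixpoint, start Z0 = {Busy, Hold, Crit, Halt}, keep only states in Sat with some successor in Z. Already a fixed point.
Sat(EG ack) = {Busy, Hold, Crit, Halt}
Err ∉ Sat(EG ack) = {Busy, Hold, Crit, Halt}, so the formula does not hold at Err.

No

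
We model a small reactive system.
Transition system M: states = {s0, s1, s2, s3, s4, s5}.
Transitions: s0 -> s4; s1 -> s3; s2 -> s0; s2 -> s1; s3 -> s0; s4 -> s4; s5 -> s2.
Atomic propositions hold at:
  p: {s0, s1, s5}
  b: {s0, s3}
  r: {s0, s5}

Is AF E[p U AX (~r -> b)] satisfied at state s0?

Sat(~r) = {s1, s2, s3, s4}
Sat(~r -> b) = {s0, s3, s5}
Sat(AX (~r -> b)) = {s : every successor in {s0, s3, s5}} = {s1, s3}
E[p U AX (~r -> b)]: least fixpoint, start Z0 = Sat(AX (~r -> b)) = {s1, s3}, add states in Sat(p) with some successor in Z. Already a fixed point.
Sat(E[p U AX (~r -> b)]) = {s1, s3}
AF E[p U AX (~r -> b)]: least fixpoint, start Z0 = {s1, s3}, add states with every successor in Z. Already a fixed point.
Sat(AF E[p U AX (~r -> b)]) = {s1, s3}
s0 ∉ Sat(AF E[p U AX (~r -> b)]) = {s1, s3}, so the formula does not hold at s0.

No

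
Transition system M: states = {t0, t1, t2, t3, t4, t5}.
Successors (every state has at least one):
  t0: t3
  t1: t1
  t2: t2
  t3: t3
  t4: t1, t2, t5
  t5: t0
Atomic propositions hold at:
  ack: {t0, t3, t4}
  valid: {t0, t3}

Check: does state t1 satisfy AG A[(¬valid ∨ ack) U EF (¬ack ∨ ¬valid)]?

Sat(¬valid) = {t1, t2, t4, t5}
Sat(¬valid ∨ ack) = {t0, t1, t2, t3, t4, t5}
Sat(¬ack) = {t1, t2, t5}
Sat(¬ack ∨ ¬valid) = {t1, t2, t4, t5}
EF (¬ack ∨ ¬valid): least fixpoint, start Z0 = {t1, t2, t4, t5}, add states with some successor in Z. Already a fixed point.
Sat(EF (¬ack ∨ ¬valid)) = {t1, t2, t4, t5}
A[(¬valid ∨ ack) U EF (¬ack ∨ ¬valid)]: least fixpoint, start Z0 = Sat(EF (¬ack ∨ ¬valid)) = {t1, t2, t4, t5}, add states in Sat(¬valid ∨ ack) with every successor in Z. Already a fixed point.
Sat(A[(¬valid ∨ ack) U EF (¬ack ∨ ¬valid)]) = {t1, t2, t4, t5}
AG A[(¬valid ∨ ack) U EF (¬ack ∨ ¬valid)]: greatest fixpoint, start Z0 = {t1, t2, t4, t5}, keep only states in Sat with every successor in Z. Z1 = {t1, t2, t4}; Z2 = {t1, t2}; fixed.
Sat(AG A[(¬valid ∨ ack) U EF (¬ack ∨ ¬valid)]) = {t1, t2}
t1 ∈ Sat(AG A[(¬valid ∨ ack) U EF (¬ack ∨ ¬valid)]) = {t1, t2}, so the formula holds at t1.

Yes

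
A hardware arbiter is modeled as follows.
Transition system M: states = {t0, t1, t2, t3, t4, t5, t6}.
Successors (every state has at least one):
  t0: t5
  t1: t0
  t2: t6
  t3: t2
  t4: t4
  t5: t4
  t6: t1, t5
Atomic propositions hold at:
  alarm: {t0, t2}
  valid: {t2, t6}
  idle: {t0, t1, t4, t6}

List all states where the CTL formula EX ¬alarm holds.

Sat(¬alarm) = {t1, t3, t4, t5, t6}
Sat(EX ¬alarm) = {s : some successor in {t1, t3, t4, t5, t6}} = {t0, t2, t4, t5, t6}

{t0, t2, t4, t5, t6}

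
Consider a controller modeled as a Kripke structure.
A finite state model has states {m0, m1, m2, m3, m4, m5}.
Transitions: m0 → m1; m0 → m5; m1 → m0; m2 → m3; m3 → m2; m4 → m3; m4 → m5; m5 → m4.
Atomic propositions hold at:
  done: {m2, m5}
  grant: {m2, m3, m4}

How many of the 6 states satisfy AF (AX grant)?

Sat(AX grant) = {s : every successor in {m2, m3, m4}} = {m2, m3, m5}
AF (AX grant): least fixpoint, start Z0 = {m2, m3, m5}, add states with every successor in Z. Z1 = {m2, m3, m4, m5}; fixed.
Sat(AF (AX grant)) = {m2, m3, m4, m5}
|Sat(AF (AX grant))| = |{m2, m3, m4, m5}| = 4.

4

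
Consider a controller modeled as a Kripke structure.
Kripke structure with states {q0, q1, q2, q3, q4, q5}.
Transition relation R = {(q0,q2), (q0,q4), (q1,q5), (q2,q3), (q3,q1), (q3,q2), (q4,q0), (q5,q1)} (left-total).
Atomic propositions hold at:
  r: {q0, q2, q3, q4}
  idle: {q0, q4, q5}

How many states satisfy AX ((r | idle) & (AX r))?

Sat(r | idle) = {q0, q2, q3, q4, q5}
Sat(AX r) = {s : every successor in {q0, q2, q3, q4}} = {q0, q2, q4}
Sat((r | idle) & (AX r)) = {q0, q2, q4}
Sat(AX ((r | idle) & (AX r))) = {s : every successor in {q0, q2, q4}} = {q0, q4}
|Sat(AX ((r | idle) & (AX r)))| = |{q0, q4}| = 2.

2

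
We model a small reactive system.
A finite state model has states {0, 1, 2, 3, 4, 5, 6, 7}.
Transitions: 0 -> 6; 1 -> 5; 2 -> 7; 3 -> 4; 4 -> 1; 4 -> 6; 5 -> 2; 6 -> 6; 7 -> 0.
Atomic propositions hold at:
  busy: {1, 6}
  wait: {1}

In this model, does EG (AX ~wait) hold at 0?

Yes

Sat(~wait) = {0, 2, 3, 4, 5, 6, 7}
Sat(AX ~wait) = {s : every successor in {0, 2, 3, 4, 5, 6, 7}} = {0, 1, 2, 3, 5, 6, 7}
EG (AX ~wait): greatest fixpoint, start Z0 = {0, 1, 2, 3, 5, 6, 7}, keep only states in Sat with some successor in Z. Z1 = {0, 1, 2, 5, 6, 7}; fixed.
Sat(EG (AX ~wait)) = {0, 1, 2, 5, 6, 7}
0 ∈ Sat(EG (AX ~wait)) = {0, 1, 2, 5, 6, 7}, so the formula holds at 0.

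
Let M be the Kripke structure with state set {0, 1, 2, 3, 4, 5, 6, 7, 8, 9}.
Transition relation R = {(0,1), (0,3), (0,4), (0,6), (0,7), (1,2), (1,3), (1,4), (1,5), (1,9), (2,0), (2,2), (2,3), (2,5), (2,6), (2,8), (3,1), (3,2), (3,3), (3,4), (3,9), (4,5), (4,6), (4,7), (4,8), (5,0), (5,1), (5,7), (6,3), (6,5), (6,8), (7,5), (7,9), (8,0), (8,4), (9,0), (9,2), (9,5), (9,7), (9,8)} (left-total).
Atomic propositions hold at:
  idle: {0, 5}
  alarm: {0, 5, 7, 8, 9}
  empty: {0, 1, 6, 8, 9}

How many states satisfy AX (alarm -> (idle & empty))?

Sat(idle & empty) = {0}
Sat(alarm -> (idle & empty)) = {0, 1, 2, 3, 4, 6}
Sat(AX (alarm -> (idle & empty))) = {s : every successor in {0, 1, 2, 3, 4, 6}} = {8}
|Sat(AX (alarm -> (idle & empty)))| = |{8}| = 1.

1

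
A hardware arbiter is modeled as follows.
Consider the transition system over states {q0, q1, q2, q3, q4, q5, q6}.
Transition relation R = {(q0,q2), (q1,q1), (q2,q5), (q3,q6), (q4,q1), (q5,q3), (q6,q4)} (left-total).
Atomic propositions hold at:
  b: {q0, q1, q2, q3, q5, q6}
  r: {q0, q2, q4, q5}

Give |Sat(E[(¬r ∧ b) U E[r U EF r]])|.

6

Sat(¬r) = {q1, q3, q6}
Sat(¬r ∧ b) = {q1, q3, q6}
EF r: least fixpoint, start Z0 = {q0, q2, q4, q5}, add states with some successor in Z. Z1 = {q0, q2, q4, q5, q6}; Z2 = {q0, q2, q3, q4, q5, q6}; fixed.
Sat(EF r) = {q0, q2, q3, q4, q5, q6}
E[r U EF r]: least fixpoint, start Z0 = Sat(EF r) = {q0, q2, q3, q4, q5, q6}, add states in Sat(r) with some successor in Z. Already a fixed point.
Sat(E[r U EF r]) = {q0, q2, q3, q4, q5, q6}
E[(¬r ∧ b) U E[r U EF r]]: least fixpoint, start Z0 = Sat(E[r U EF r]) = {q0, q2, q3, q4, q5, q6}, add states in Sat(¬r ∧ b) with some successor in Z. Already a fixed point.
Sat(E[(¬r ∧ b) U E[r U EF r]]) = {q0, q2, q3, q4, q5, q6}
|Sat(E[(¬r ∧ b) U E[r U EF r]])| = |{q0, q2, q3, q4, q5, q6}| = 6.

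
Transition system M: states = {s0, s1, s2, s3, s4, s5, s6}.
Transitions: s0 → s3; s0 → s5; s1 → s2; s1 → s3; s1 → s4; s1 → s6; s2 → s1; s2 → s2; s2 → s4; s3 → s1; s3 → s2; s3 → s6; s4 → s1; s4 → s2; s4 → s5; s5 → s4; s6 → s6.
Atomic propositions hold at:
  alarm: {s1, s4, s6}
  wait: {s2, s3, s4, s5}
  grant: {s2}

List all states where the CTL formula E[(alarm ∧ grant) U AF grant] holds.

Sat(alarm ∧ grant) = ∅
AF grant: least fixpoint, start Z0 = {s2}, add states with every successor in Z. Already a fixed point.
Sat(AF grant) = {s2}
E[(alarm ∧ grant) U AF grant]: least fixpoint, start Z0 = Sat(AF grant) = {s2}, add states in Sat(alarm ∧ grant) with some successor in Z. Already a fixed point.
Sat(E[(alarm ∧ grant) U AF grant]) = {s2}

{s2}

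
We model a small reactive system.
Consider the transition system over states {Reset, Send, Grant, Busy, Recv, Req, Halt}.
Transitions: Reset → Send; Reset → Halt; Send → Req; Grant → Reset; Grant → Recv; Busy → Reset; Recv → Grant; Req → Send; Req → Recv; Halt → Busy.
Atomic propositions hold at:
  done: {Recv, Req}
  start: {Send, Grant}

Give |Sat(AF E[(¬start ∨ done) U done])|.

3

Sat(¬start) = {Reset, Busy, Recv, Req, Halt}
Sat(¬start ∨ done) = {Reset, Busy, Recv, Req, Halt}
E[(¬start ∨ done) U done]: least fixpoint, start Z0 = Sat(done) = {Recv, Req}, add states in Sat(¬start ∨ done) with some successor in Z. Already a fixed point.
Sat(E[(¬start ∨ done) U done]) = {Recv, Req}
AF E[(¬start ∨ done) U done]: least fixpoint, start Z0 = {Recv, Req}, add states with every successor in Z. Z1 = {Send, Recv, Req}; fixed.
Sat(AF E[(¬start ∨ done) U done]) = {Send, Recv, Req}
|Sat(AF E[(¬start ∨ done) U done])| = |{Send, Recv, Req}| = 3.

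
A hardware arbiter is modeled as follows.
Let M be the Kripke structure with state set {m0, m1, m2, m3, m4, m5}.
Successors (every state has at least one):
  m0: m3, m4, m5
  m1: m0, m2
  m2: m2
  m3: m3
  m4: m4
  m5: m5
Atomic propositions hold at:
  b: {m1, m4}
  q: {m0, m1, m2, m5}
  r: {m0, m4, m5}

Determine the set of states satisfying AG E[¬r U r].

{m4, m5}

Sat(¬r) = {m1, m2, m3}
E[¬r U r]: least fixpoint, start Z0 = Sat(r) = {m0, m4, m5}, add states in Sat(¬r) with some successor in Z. Z1 = {m0, m1, m4, m5}; fixed.
Sat(E[¬r U r]) = {m0, m1, m4, m5}
AG E[¬r U r]: greatest fixpoint, start Z0 = {m0, m1, m4, m5}, keep only states in Sat with every successor in Z. Z1 = {m4, m5}; fixed.
Sat(AG E[¬r U r]) = {m4, m5}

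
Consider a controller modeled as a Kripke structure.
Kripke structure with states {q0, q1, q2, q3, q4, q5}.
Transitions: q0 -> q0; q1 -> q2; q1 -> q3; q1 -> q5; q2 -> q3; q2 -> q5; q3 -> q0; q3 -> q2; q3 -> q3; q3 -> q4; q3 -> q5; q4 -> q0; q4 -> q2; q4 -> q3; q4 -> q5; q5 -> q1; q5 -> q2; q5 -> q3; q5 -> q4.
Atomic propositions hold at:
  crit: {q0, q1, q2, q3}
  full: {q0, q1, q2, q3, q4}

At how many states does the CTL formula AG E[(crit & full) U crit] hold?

Sat(crit & full) = {q0, q1, q2, q3}
E[(crit & full) U crit]: least fixpoint, start Z0 = Sat(crit) = {q0, q1, q2, q3}, add states in Sat(crit & full) with some successor in Z. Already a fixed point.
Sat(E[(crit & full) U crit]) = {q0, q1, q2, q3}
AG E[(crit & full) U crit]: greatest fixpoint, start Z0 = {q0, q1, q2, q3}, keep only states in Sat with every successor in Z. Z1 = {q0}; fixed.
Sat(AG E[(crit & full) U crit]) = {q0}
|Sat(AG E[(crit & full) U crit])| = |{q0}| = 1.

1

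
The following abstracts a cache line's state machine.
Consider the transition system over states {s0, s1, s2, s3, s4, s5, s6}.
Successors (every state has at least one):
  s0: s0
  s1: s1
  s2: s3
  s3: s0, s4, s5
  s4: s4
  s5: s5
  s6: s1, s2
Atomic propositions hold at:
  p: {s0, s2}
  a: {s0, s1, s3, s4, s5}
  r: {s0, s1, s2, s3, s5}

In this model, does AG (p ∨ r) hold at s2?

No

Sat(p ∨ r) = {s0, s1, s2, s3, s5}
AG (p ∨ r): greatest fixpoint, start Z0 = {s0, s1, s2, s3, s5}, keep only states in Sat with every successor in Z. Z1 = {s0, s1, s2, s5}; Z2 = {s0, s1, s5}; fixed.
Sat(AG (p ∨ r)) = {s0, s1, s5}
s2 ∉ Sat(AG (p ∨ r)) = {s0, s1, s5}, so the formula does not hold at s2.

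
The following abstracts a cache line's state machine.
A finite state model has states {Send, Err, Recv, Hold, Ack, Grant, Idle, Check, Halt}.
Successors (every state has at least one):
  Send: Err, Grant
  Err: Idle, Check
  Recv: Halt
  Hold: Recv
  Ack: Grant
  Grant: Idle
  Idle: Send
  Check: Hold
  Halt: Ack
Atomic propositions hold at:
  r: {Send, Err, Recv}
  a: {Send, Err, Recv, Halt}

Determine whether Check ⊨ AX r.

No

Sat(AX r) = {s : every successor in {Send, Err, Recv}} = {Hold, Idle}
Check ∉ Sat(AX r) = {Hold, Idle}, so the formula does not hold at Check.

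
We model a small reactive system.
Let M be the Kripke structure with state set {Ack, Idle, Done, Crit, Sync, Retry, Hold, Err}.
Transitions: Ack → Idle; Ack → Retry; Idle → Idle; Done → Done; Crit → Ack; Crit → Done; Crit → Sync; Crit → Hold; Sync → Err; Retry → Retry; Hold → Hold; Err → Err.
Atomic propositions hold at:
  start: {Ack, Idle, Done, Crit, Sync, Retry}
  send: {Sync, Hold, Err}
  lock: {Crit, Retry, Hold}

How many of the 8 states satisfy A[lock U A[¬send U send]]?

3

Sat(¬send) = {Ack, Idle, Done, Crit, Retry}
A[¬send U send]: least fixpoint, start Z0 = Sat(send) = {Sync, Hold, Err}, add states in Sat(¬send) with every successor in Z. Already a fixed point.
Sat(A[¬send U send]) = {Sync, Hold, Err}
A[lock U A[¬send U send]]: least fixpoint, start Z0 = Sat(A[¬send U send]) = {Sync, Hold, Err}, add states in Sat(lock) with every successor in Z. Already a fixed point.
Sat(A[lock U A[¬send U send]]) = {Sync, Hold, Err}
|Sat(A[lock U A[¬send U send]])| = |{Sync, Hold, Err}| = 3.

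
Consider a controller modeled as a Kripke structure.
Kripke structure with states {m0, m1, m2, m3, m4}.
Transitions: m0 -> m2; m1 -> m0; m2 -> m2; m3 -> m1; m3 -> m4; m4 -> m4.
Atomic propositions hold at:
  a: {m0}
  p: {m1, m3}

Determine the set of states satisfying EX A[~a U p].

{m3}

Sat(~a) = {m1, m2, m3, m4}
A[~a U p]: least fixpoint, start Z0 = Sat(p) = {m1, m3}, add states in Sat(~a) with every successor in Z. Already a fixed point.
Sat(A[~a U p]) = {m1, m3}
Sat(EX A[~a U p]) = {s : some successor in {m1, m3}} = {m3}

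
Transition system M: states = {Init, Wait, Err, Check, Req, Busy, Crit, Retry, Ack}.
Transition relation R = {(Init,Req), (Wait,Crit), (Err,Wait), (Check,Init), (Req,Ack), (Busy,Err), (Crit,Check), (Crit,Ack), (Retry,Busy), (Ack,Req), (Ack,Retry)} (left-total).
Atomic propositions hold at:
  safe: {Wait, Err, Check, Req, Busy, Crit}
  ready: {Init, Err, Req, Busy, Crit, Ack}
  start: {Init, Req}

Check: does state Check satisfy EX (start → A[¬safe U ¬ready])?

Sat(¬safe) = {Init, Retry, Ack}
Sat(¬ready) = {Wait, Check, Retry}
A[¬safe U ¬ready]: least fixpoint, start Z0 = Sat(¬ready) = {Wait, Check, Retry}, add states in Sat(¬safe) with every successor in Z. Already a fixed point.
Sat(A[¬safe U ¬ready]) = {Wait, Check, Retry}
Sat(start → A[¬safe U ¬ready]) = {Wait, Err, Check, Busy, Crit, Retry, Ack}
Sat(EX (start → A[¬safe U ¬ready])) = {s : some successor in {Wait, Err, Check, Busy, Crit, Retry, Ack}} = {Wait, Err, Req, Busy, Crit, Retry, Ack}
Check ∉ Sat(EX (start → A[¬safe U ¬ready])) = {Wait, Err, Req, Busy, Crit, Retry, Ack}, so the formula does not hold at Check.

No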